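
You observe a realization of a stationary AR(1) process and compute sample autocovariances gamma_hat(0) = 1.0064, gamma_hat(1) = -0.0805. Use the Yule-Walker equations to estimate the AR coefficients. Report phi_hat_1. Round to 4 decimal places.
\hat\phi_{1} = -0.0800

The Yule-Walker equations for an AR(p) process read, in matrix form,
  Gamma_p phi = r_p,   with   (Gamma_p)_{ij} = gamma(|i - j|),
                       (r_p)_i = gamma(i),   i,j = 1..p.
Substitute the sample gammas (Toeplitz matrix and right-hand side of size 1):
  Gamma_p = [[1.0064]]
  r_p     = [-0.0805]
With p = 1 this is the single equation gamma(0) phi_1 = gamma(1):
  phi_hat_1 = gamma(1) / gamma(0) = -0.0805 / 1.0064 = -0.0800.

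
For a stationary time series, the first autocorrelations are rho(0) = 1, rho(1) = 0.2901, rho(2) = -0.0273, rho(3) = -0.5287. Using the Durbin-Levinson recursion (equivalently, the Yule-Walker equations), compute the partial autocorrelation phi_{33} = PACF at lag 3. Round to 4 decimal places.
\phi_{33} = -0.5370

The PACF at lag k is phi_{kk}, the last component of the solution
to the Yule-Walker system G_k phi = r_k where
  (G_k)_{ij} = rho(|i - j|), (r_k)_i = rho(i), i,j = 1..k.
Equivalently, Durbin-Levinson gives phi_{kk} iteratively:
  phi_{11} = rho(1)
  phi_{kk} = [rho(k) - sum_{j=1..k-1} phi_{k-1,j} rho(k-j)]
            / [1 - sum_{j=1..k-1} phi_{k-1,j} rho(j)],
  phi_{k,j} = phi_{k-1,j} - phi_{kk} phi_{k-1,k-j},  j = 1..k-1.
Step k = 1:
  phi_11 = rho(1) = 0.2901.
Step k = 2:
  phi_22 = [rho(2) - phi_11 rho(1)] / [1 - phi_11 rho(1)] = [-0.0273 - (0.2901)(0.2901)] / [1 - (0.2901)(0.2901)]
         = -0.11145801 / 0.91584199 = -0.1217.
  Update: phi_21 = phi_11 - phi_22 phi_11 = 0.2901 - (-0.1217)(0.2901) = 0.325405.
Step k = 3:
  phi_33 = [rho(3) - phi_21 rho(2) - phi_22 rho(1)] / [1 - phi_21 rho(1) - phi_22 rho(2)]
    numerator   = -0.5287 - (0.325405)(-0.0273) - (-0.1217)(0.2901) = -0.48451126
    denominator = 1 - (0.325405)(0.2901) - (-0.1217)(-0.0273) = 0.90227755
  phi_33 = -0.48451126 / 0.90227755 = -0.537.
Therefore phi_{33} = -0.5370.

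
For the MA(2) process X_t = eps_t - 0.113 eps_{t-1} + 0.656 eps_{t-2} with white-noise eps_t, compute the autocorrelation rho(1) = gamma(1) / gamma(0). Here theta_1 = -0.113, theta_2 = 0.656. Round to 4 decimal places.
\rho(1) = -0.1297

For an MA(q) process with theta_0 = 1, the autocovariance is
  gamma(k) = sigma^2 * sum_{i=0..q-k} theta_i * theta_{i+k},
and rho(k) = gamma(k) / gamma(0). Sigma^2 cancels.
  numerator   = (1)*(-0.113) + (-0.113)*(0.656) = -0.187128.
  denominator = (1)^2 + (-0.113)^2 + (0.656)^2 = 1.443105.
  rho(1) = -0.187128 / 1.443105 = -0.1297.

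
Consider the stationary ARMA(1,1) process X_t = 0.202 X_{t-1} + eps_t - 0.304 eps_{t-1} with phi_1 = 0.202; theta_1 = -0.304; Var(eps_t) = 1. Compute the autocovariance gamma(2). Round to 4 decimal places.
\gamma(2) = -0.0202

Multiply the model equation by X_{t-k} and take expectations. With theta_0 = psi_0 = 1 and psi_j the MA(infinity) weights, this gives
  gamma(k) - sum_i phi_i gamma(k-i) = c_k,
  c_k = sigma^2 * sum_{j=k..q} theta_j psi_{j-k}   (c_k = 0 for k > q),
using gamma(-m) = gamma(m).
psi-weights needed (psi_j = theta_j + sum_i phi_i psi_{j-i}):
  psi_1 = theta_1 + phi_1 = -0.304 + (0.202) = -0.102
Right-hand sides:
  c_0 = sigma^2 (1 + theta_1 psi_1) = 1 * (1 + (-0.304)(-0.102)) = 1 * 1.031008 = 1.031008
  c_1 = sigma^2 theta_1 = 1 * (-0.304) = -0.304
  c_2 = 0
Equations for k = 0 and k = 1 (AR order 1):
  gamma(0) = phi_1 gamma(1) + c_0
  gamma(1) = phi_1 gamma(0) + c_1
Substituting the second into the first: gamma(0) (1 - phi_1^2) = c_0 + phi_1 c_1, so
  gamma(0) = (c_0 + phi_1 c_1) / (1 - phi_1^2) = (1.031008 + (0.202)(-0.304)) / (1 - (0.202)^2) = 0.9696 / 0.959196 = 1.010847.
  gamma(1) = phi_1 gamma(0) + c_1 = (0.202)(1.010847) + (-0.304) = -0.099809.
For k = 2 (> q): gamma(2) = phi_1 gamma(1) = (0.202)(-0.099809) = -0.020161.
Therefore gamma(2) = -0.0202 (to 4 decimal places).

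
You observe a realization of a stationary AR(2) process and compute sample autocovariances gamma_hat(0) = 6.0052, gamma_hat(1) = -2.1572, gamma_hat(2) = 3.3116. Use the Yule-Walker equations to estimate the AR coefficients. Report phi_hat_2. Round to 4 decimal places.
\hat\phi_{2} = 0.4850

The Yule-Walker equations for an AR(p) process read, in matrix form,
  Gamma_p phi = r_p,   with   (Gamma_p)_{ij} = gamma(|i - j|),
                       (r_p)_i = gamma(i),   i,j = 1..p.
Substitute the sample gammas (Toeplitz matrix and right-hand side of size 2):
  Gamma_p = [[6.0052, -2.1572], [-2.1572, 6.0052]]
  r_p     = [-2.1572, 3.3116]
Written out:
  6.0052 phi_1 - 2.1572 phi_2 = -2.1572
  -2.1572 phi_1 + 6.0052 phi_2 = 3.3116
Solve by Cramer's rule:
  det = gamma(0)^2 - gamma(1)^2 = (6.0052)^2 - (-2.1572)^2 = 36.06242704 - 4.65351184 = 31.4089152
  phi_hat_1 = [gamma(1) gamma(0) - gamma(1) gamma(2)] / det = [(-2.1572)(6.0052) - (-2.1572)(3.3116)] / 31.4089152 = -5.81063392 / 31.4089152 = -0.185
  phi_hat_2 = [gamma(0) gamma(2) - gamma(1)^2] / det = [(6.0052)(3.3116) - (-2.1572)^2] / 31.4089152 = 15.23330848 / 31.4089152 = 0.485
So phi_hat = [-0.1850, 0.4850].
Therefore phi_hat_2 = 0.4850.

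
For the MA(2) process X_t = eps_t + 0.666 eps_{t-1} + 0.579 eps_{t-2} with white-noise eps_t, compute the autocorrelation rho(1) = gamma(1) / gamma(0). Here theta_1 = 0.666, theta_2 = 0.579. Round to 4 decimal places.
\rho(1) = 0.5912

For an MA(q) process with theta_0 = 1, the autocovariance is
  gamma(k) = sigma^2 * sum_{i=0..q-k} theta_i * theta_{i+k},
and rho(k) = gamma(k) / gamma(0). Sigma^2 cancels.
  numerator   = (1)*(0.666) + (0.666)*(0.579) = 1.051614.
  denominator = (1)^2 + (0.666)^2 + (0.579)^2 = 1.778797.
  rho(1) = 1.051614 / 1.778797 = 0.5912.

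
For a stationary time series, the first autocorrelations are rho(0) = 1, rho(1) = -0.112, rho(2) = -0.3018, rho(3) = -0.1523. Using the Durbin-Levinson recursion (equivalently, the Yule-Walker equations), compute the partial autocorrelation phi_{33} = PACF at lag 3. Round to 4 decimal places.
\phi_{33} = -0.2620

The PACF at lag k is phi_{kk}, the last component of the solution
to the Yule-Walker system G_k phi = r_k where
  (G_k)_{ij} = rho(|i - j|), (r_k)_i = rho(i), i,j = 1..k.
Equivalently, Durbin-Levinson gives phi_{kk} iteratively:
  phi_{11} = rho(1)
  phi_{kk} = [rho(k) - sum_{j=1..k-1} phi_{k-1,j} rho(k-j)]
            / [1 - sum_{j=1..k-1} phi_{k-1,j} rho(j)],
  phi_{k,j} = phi_{k-1,j} - phi_{kk} phi_{k-1,k-j},  j = 1..k-1.
Step k = 1:
  phi_11 = rho(1) = -0.112.
Step k = 2:
  phi_22 = [rho(2) - phi_11 rho(1)] / [1 - phi_11 rho(1)] = [-0.3018 - (-0.112)(-0.112)] / [1 - (-0.112)(-0.112)]
         = -0.314344 / 0.987456 = -0.318337.
  Update: phi_21 = phi_11 - phi_22 phi_11 = -0.112 - (-0.318337)(-0.112) = -0.147654.
Step k = 3:
  phi_33 = [rho(3) - phi_21 rho(2) - phi_22 rho(1)] / [1 - phi_21 rho(1) - phi_22 rho(2)]
    numerator   = -0.1523 - (-0.147654)(-0.3018) - (-0.318337)(-0.112) = -0.23251568
    denominator = 1 - (-0.147654)(-0.112) - (-0.318337)(-0.3018) = 0.8873886
  phi_33 = -0.23251568 / 0.8873886 = -0.262.
Therefore phi_{33} = -0.2620.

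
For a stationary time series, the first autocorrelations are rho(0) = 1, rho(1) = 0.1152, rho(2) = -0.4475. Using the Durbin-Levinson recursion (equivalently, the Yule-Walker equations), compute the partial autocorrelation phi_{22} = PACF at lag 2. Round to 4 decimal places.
\phi_{22} = -0.4670

The PACF at lag k is phi_{kk}, the last component of the solution
to the Yule-Walker system G_k phi = r_k where
  (G_k)_{ij} = rho(|i - j|), (r_k)_i = rho(i), i,j = 1..k.
Equivalently, Durbin-Levinson gives phi_{kk} iteratively:
  phi_{11} = rho(1)
  phi_{kk} = [rho(k) - sum_{j=1..k-1} phi_{k-1,j} rho(k-j)]
            / [1 - sum_{j=1..k-1} phi_{k-1,j} rho(j)],
  phi_{k,j} = phi_{k-1,j} - phi_{kk} phi_{k-1,k-j},  j = 1..k-1.
Step k = 1:
  phi_11 = rho(1) = 0.1152.
Step k = 2:
  phi_22 = [rho(2) - phi_11 rho(1)] / [1 - phi_11 rho(1)] = [-0.4475 - (0.1152)(0.1152)] / [1 - (0.1152)(0.1152)]
         = -0.46077104 / 0.98672896 = -0.467.
Therefore phi_{22} = -0.4670.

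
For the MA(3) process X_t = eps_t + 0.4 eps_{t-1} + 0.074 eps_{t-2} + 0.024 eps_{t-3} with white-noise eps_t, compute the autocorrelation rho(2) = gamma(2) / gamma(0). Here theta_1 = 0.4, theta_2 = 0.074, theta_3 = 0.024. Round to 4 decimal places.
\rho(2) = 0.0717

For an MA(q) process with theta_0 = 1, the autocovariance is
  gamma(k) = sigma^2 * sum_{i=0..q-k} theta_i * theta_{i+k},
and rho(k) = gamma(k) / gamma(0). Sigma^2 cancels.
  numerator   = (1)*(0.074) + (0.4)*(0.024) = 0.0836.
  denominator = (1)^2 + (0.4)^2 + (0.074)^2 + (0.024)^2 = 1.166052.
  rho(2) = 0.0836 / 1.166052 = 0.0717.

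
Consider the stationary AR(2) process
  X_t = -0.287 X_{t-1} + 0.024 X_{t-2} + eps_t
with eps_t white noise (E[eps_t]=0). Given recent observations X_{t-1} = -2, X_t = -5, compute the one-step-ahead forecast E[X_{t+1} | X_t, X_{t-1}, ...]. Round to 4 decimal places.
E[X_{t+1} \mid \mathcal F_t] = 1.3870

For an AR(p) model X_t = c + sum_i phi_i X_{t-i} + eps_t, the
one-step-ahead conditional mean is
  E[X_{t+1} | X_t, ...] = c + sum_i phi_i X_{t+1-i}.
Substitute known values:
  E[X_{t+1} | ...] = (-0.287) * (-5) + (0.024) * (-2)
                   = 1.3870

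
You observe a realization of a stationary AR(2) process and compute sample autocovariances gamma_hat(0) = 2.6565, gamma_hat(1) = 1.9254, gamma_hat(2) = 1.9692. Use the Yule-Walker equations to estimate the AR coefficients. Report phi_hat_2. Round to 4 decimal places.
\hat\phi_{2} = 0.4550

The Yule-Walker equations for an AR(p) process read, in matrix form,
  Gamma_p phi = r_p,   with   (Gamma_p)_{ij} = gamma(|i - j|),
                       (r_p)_i = gamma(i),   i,j = 1..p.
Substitute the sample gammas (Toeplitz matrix and right-hand side of size 2):
  Gamma_p = [[2.6565, 1.9254], [1.9254, 2.6565]]
  r_p     = [1.9254, 1.9692]
Written out:
  2.6565 phi_1 + 1.9254 phi_2 = 1.9254
  1.9254 phi_1 + 2.6565 phi_2 = 1.9692
Solve by Cramer's rule:
  det = gamma(0)^2 - gamma(1)^2 = (2.6565)^2 - (1.9254)^2 = 7.05699225 - 3.70716516 = 3.34982709
  phi_hat_1 = [gamma(1) gamma(0) - gamma(1) gamma(2)] / det = [(1.9254)(2.6565) - (1.9254)(1.9692)] / 3.34982709 = 1.32332742 / 3.34982709 = 0.395
  phi_hat_2 = [gamma(0) gamma(2) - gamma(1)^2] / det = [(2.6565)(1.9692) - (1.9254)^2] / 3.34982709 = 1.52401464 / 3.34982709 = 0.455
So phi_hat = [0.3950, 0.4550].
Therefore phi_hat_2 = 0.4550.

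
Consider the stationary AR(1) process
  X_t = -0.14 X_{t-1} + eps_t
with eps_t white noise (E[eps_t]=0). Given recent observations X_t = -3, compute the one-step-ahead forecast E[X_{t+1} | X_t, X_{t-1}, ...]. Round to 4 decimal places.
E[X_{t+1} \mid \mathcal F_t] = 0.4200

For an AR(p) model X_t = c + sum_i phi_i X_{t-i} + eps_t, the
one-step-ahead conditional mean is
  E[X_{t+1} | X_t, ...] = c + sum_i phi_i X_{t+1-i}.
Substitute known values:
  E[X_{t+1} | ...] = (-0.14) * (-3)
                   = 0.4200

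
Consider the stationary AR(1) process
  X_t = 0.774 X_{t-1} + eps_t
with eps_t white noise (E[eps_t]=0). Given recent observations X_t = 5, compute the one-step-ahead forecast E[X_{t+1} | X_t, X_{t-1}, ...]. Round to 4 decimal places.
E[X_{t+1} \mid \mathcal F_t] = 3.8700

For an AR(p) model X_t = c + sum_i phi_i X_{t-i} + eps_t, the
one-step-ahead conditional mean is
  E[X_{t+1} | X_t, ...] = c + sum_i phi_i X_{t+1-i}.
Substitute known values:
  E[X_{t+1} | ...] = (0.774) * (5)
                   = 3.8700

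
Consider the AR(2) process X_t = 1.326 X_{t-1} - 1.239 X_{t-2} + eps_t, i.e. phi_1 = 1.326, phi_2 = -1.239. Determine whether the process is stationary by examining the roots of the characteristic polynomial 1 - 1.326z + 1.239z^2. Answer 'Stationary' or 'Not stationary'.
\text{Not stationary}

The AR(p) characteristic polynomial is P(z) = 1 - 1.326z + 1.239z^2.
Stationarity requires all roots to lie outside the unit circle, i.e. |z| > 1 for every root.
Set 1 + (-1.326) z + (1.239) z^2 = 0, i.e. a z^2 + b z + c = 0 with a = 1.239, b = -1.326, c = 1.
Discriminant D = b^2 - 4ac = (-1.326)^2 - 4*(1.239)*1 = 1.758276 - (4.956) = -3.197724.
D < 0, so the roots are the complex-conjugate pair z = (-b +/- i sqrt(-D)) / (2a) = 0.5351 +/- 0.7216i.
For a conjugate pair |z|^2 = z * conj(z) = (product of roots) = c/a = 1/(1.239) = 0.807103, so |z| = sqrt(0.807103) = 0.8984 for both roots.
Moduli of all roots: 0.8984, 0.8984.
All moduli strictly greater than 1? No.
Verdict: Not stationary.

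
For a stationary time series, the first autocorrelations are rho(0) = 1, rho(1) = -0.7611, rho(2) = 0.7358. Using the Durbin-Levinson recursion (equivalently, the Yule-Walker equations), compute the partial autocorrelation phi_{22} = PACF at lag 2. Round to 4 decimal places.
\phi_{22} = 0.3720

The PACF at lag k is phi_{kk}, the last component of the solution
to the Yule-Walker system G_k phi = r_k where
  (G_k)_{ij} = rho(|i - j|), (r_k)_i = rho(i), i,j = 1..k.
Equivalently, Durbin-Levinson gives phi_{kk} iteratively:
  phi_{11} = rho(1)
  phi_{kk} = [rho(k) - sum_{j=1..k-1} phi_{k-1,j} rho(k-j)]
            / [1 - sum_{j=1..k-1} phi_{k-1,j} rho(j)],
  phi_{k,j} = phi_{k-1,j} - phi_{kk} phi_{k-1,k-j},  j = 1..k-1.
Step k = 1:
  phi_11 = rho(1) = -0.7611.
Step k = 2:
  phi_22 = [rho(2) - phi_11 rho(1)] / [1 - phi_11 rho(1)] = [0.7358 - (-0.7611)(-0.7611)] / [1 - (-0.7611)(-0.7611)]
         = 0.15652679 / 0.42072679 = 0.372.
Therefore phi_{22} = 0.3720.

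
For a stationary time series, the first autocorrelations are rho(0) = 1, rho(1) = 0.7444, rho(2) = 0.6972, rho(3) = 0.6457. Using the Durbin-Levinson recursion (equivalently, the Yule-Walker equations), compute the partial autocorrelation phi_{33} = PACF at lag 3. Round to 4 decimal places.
\phi_{33} = 0.1360

The PACF at lag k is phi_{kk}, the last component of the solution
to the Yule-Walker system G_k phi = r_k where
  (G_k)_{ij} = rho(|i - j|), (r_k)_i = rho(i), i,j = 1..k.
Equivalently, Durbin-Levinson gives phi_{kk} iteratively:
  phi_{11} = rho(1)
  phi_{kk} = [rho(k) - sum_{j=1..k-1} phi_{k-1,j} rho(k-j)]
            / [1 - sum_{j=1..k-1} phi_{k-1,j} rho(j)],
  phi_{k,j} = phi_{k-1,j} - phi_{kk} phi_{k-1,k-j},  j = 1..k-1.
Step k = 1:
  phi_11 = rho(1) = 0.7444.
Step k = 2:
  phi_22 = [rho(2) - phi_11 rho(1)] / [1 - phi_11 rho(1)] = [0.6972 - (0.7444)(0.7444)] / [1 - (0.7444)(0.7444)]
         = 0.14306864 / 0.44586864 = 0.320876.
  Update: phi_21 = phi_11 - phi_22 phi_11 = 0.7444 - (0.320876)(0.7444) = 0.50554.
Step k = 3:
  phi_33 = [rho(3) - phi_21 rho(2) - phi_22 rho(1)] / [1 - phi_21 rho(1) - phi_22 rho(2)]
    numerator   = 0.6457 - (0.50554)(0.6972) - (0.320876)(0.7444) = 0.05437744
    denominator = 1 - (0.50554)(0.7444) - (0.320876)(0.6972) = 0.39996132
  phi_33 = 0.05437744 / 0.39996132 = 0.136.
Therefore phi_{33} = 0.1360.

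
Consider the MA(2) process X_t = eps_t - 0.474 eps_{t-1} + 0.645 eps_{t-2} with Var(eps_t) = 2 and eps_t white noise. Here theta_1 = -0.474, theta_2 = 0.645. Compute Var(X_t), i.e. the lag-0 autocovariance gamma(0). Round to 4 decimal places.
\gamma(0) = 3.2814

For an MA(q) process X_t = eps_t + sum_i theta_i eps_{t-i} with
Var(eps_t) = sigma^2, the variance is
  gamma(0) = sigma^2 * (1 + sum_i theta_i^2).
  sum_i theta_i^2 = (-0.474)^2 + (0.645)^2 = 0.224676 + 0.416025 = 0.640701.
  gamma(0) = 2 * (1 + 0.640701) = 2 * 1.640701 = 3.281402, which rounds to 3.2814.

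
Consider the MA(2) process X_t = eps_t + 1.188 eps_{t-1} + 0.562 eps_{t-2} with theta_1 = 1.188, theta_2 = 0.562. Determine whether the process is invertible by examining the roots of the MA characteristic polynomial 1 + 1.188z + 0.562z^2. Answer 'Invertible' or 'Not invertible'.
\text{Invertible}

The MA(q) characteristic polynomial is P(z) = 1 + 1.188z + 0.562z^2.
Invertibility requires all roots to lie outside the unit circle, i.e. |z| > 1 for every root.
Set 1 + (1.188) z + (0.562) z^2 = 0, i.e. a z^2 + b z + c = 0 with a = 0.562, b = 1.188, c = 1.
Discriminant D = b^2 - 4ac = (1.188)^2 - 4*(0.562)*1 = 1.411344 - (2.248) = -0.836656.
D < 0, so the roots are the complex-conjugate pair z = (-b +/- i sqrt(-D)) / (2a) = -1.0569 +/- 0.8138i.
For a conjugate pair |z|^2 = z * conj(z) = (product of roots) = c/a = 1/(0.562) = 1.779359, so |z| = sqrt(1.779359) = 1.3339 for both roots.
Moduli of all roots: 1.3339, 1.3339.
All moduli strictly greater than 1? Yes.
Verdict: Invertible.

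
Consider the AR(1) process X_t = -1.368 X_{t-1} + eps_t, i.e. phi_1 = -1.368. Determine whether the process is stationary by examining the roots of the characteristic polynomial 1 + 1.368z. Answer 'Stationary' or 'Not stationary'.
\text{Not stationary}

The AR(p) characteristic polynomial is P(z) = 1 + 1.368z.
Stationarity requires all roots to lie outside the unit circle, i.e. |z| > 1 for every root.
This is linear in z: 1 + (1.368) z = 0  =>  z = -1/(1.368) = -0.730994,  |z| = 0.730994.
Moduli of all roots: 0.7310.
All moduli strictly greater than 1? No.
Verdict: Not stationary.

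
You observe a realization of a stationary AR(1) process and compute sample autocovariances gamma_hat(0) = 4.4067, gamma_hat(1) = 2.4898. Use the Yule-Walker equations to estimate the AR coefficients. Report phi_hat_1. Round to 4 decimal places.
\hat\phi_{1} = 0.5650

The Yule-Walker equations for an AR(p) process read, in matrix form,
  Gamma_p phi = r_p,   with   (Gamma_p)_{ij} = gamma(|i - j|),
                       (r_p)_i = gamma(i),   i,j = 1..p.
Substitute the sample gammas (Toeplitz matrix and right-hand side of size 1):
  Gamma_p = [[4.4067]]
  r_p     = [2.4898]
With p = 1 this is the single equation gamma(0) phi_1 = gamma(1):
  phi_hat_1 = gamma(1) / gamma(0) = 2.4898 / 4.4067 = 0.5650.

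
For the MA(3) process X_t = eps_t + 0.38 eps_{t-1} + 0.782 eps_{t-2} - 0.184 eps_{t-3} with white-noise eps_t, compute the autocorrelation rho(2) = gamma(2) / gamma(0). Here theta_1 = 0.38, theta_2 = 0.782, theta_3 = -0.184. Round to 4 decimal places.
\rho(2) = 0.3979

For an MA(q) process with theta_0 = 1, the autocovariance is
  gamma(k) = sigma^2 * sum_{i=0..q-k} theta_i * theta_{i+k},
and rho(k) = gamma(k) / gamma(0). Sigma^2 cancels.
  numerator   = (1)*(0.782) + (0.38)*(-0.184) = 0.71208.
  denominator = (1)^2 + (0.38)^2 + (0.782)^2 + (-0.184)^2 = 1.78978.
  rho(2) = 0.71208 / 1.78978 = 0.3979.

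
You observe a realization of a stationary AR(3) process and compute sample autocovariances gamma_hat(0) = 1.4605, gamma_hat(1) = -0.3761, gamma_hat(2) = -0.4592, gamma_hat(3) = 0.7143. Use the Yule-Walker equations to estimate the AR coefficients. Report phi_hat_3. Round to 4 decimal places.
\hat\phi_{3} = 0.3470

The Yule-Walker equations for an AR(p) process read, in matrix form,
  Gamma_p phi = r_p,   with   (Gamma_p)_{ij} = gamma(|i - j|),
                       (r_p)_i = gamma(i),   i,j = 1..p.
Substitute the sample gammas (Toeplitz matrix and right-hand side of size 3):
  Gamma_p = [[1.4605, -0.3761, -0.4592], [-0.3761, 1.4605, -0.3761], [-0.4592, -0.3761, 1.4605]]
  r_p     = [-0.3761, -0.4592, 0.7143]
Written out (R1..R3):
  (R1) 1.4605 phi_1 - 0.3761 phi_2 - 0.4592 phi_3 = -0.3761
  (R2) -0.3761 phi_1 + 1.4605 phi_2 - 0.3761 phi_3 = -0.4592
  (R3) -0.4592 phi_1 - 0.3761 phi_2 + 1.4605 phi_3 = 0.7143
Gaussian elimination:
  R2 <- R2 - (-0.3761/1.4605) R1 = R2 - (-0.257515) R1:  1.363649 phi_2 - 0.494351 phi_3 = -0.556051
  R3 <- R3 - (-0.4592/1.4605) R1 = R3 - (-0.314413) R1:  -0.494351 phi_2 + 1.316122 phi_3 = 0.596049
  R3 <- R3 - (-0.494351/1.363649) R2 = R3 - (-0.362521) R2:  1.136909 phi_3 = 0.394469
Back-substitution:
  phi_hat_3 = 0.394469 / 1.136909 = 0.346966
  phi_hat_2 = (-0.556051 - (-0.494351)(0.346966)) / 1.363649 = -0.281985
  phi_hat_1 = (-0.3761 - (-0.3761)(-0.281985) - (-0.4592)(0.346966)) / 1.4605 = -0.221039
So phi_hat = [-0.2210, -0.2820, 0.3470].
Therefore phi_hat_3 = 0.3470.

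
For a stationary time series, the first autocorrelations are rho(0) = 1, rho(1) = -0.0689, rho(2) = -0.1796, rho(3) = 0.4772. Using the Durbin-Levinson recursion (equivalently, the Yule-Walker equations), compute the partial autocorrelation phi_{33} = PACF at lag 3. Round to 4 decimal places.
\phi_{33} = 0.4680

The PACF at lag k is phi_{kk}, the last component of the solution
to the Yule-Walker system G_k phi = r_k where
  (G_k)_{ij} = rho(|i - j|), (r_k)_i = rho(i), i,j = 1..k.
Equivalently, Durbin-Levinson gives phi_{kk} iteratively:
  phi_{11} = rho(1)
  phi_{kk} = [rho(k) - sum_{j=1..k-1} phi_{k-1,j} rho(k-j)]
            / [1 - sum_{j=1..k-1} phi_{k-1,j} rho(j)],
  phi_{k,j} = phi_{k-1,j} - phi_{kk} phi_{k-1,k-j},  j = 1..k-1.
Step k = 1:
  phi_11 = rho(1) = -0.0689.
Step k = 2:
  phi_22 = [rho(2) - phi_11 rho(1)] / [1 - phi_11 rho(1)] = [-0.1796 - (-0.0689)(-0.0689)] / [1 - (-0.0689)(-0.0689)]
         = -0.18434721 / 0.99525279 = -0.185227.
  Update: phi_21 = phi_11 - phi_22 phi_11 = -0.0689 - (-0.185227)(-0.0689) = -0.081662.
Step k = 3:
  phi_33 = [rho(3) - phi_21 rho(2) - phi_22 rho(1)] / [1 - phi_21 rho(1) - phi_22 rho(2)]
    numerator   = 0.4772 - (-0.081662)(-0.1796) - (-0.185227)(-0.0689) = 0.44977138
    denominator = 1 - (-0.081662)(-0.0689) - (-0.185227)(-0.1796) = 0.9611068
  phi_33 = 0.44977138 / 0.9611068 = 0.468.
Therefore phi_{33} = 0.4680.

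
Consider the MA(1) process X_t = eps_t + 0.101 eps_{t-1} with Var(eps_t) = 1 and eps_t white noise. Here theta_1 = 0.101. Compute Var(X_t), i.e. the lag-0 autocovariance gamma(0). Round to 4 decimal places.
\gamma(0) = 1.0102

For an MA(q) process X_t = eps_t + sum_i theta_i eps_{t-i} with
Var(eps_t) = sigma^2, the variance is
  gamma(0) = sigma^2 * (1 + sum_i theta_i^2).
  sum_i theta_i^2 = (0.101)^2 = 0.010201.
  gamma(0) = 1 * (1 + 0.010201) = 1 * 1.010201 = 1.010201, which rounds to 1.0102.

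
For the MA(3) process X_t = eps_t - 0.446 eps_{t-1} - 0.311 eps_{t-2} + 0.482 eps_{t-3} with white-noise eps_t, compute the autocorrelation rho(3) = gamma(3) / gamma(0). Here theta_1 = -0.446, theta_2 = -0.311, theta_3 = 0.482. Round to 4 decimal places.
\rho(3) = 0.3155

For an MA(q) process with theta_0 = 1, the autocovariance is
  gamma(k) = sigma^2 * sum_{i=0..q-k} theta_i * theta_{i+k},
and rho(k) = gamma(k) / gamma(0). Sigma^2 cancels.
  numerator   = (1)*(0.482) = 0.482.
  denominator = (1)^2 + (-0.446)^2 + (-0.311)^2 + (0.482)^2 = 1.527961.
  rho(3) = 0.482 / 1.527961 = 0.3155.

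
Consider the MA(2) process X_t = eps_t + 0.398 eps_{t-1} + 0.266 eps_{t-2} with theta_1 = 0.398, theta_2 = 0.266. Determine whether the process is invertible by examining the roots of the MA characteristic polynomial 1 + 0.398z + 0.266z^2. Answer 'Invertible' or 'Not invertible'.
\text{Invertible}

The MA(q) characteristic polynomial is P(z) = 1 + 0.398z + 0.266z^2.
Invertibility requires all roots to lie outside the unit circle, i.e. |z| > 1 for every root.
Set 1 + (0.398) z + (0.266) z^2 = 0, i.e. a z^2 + b z + c = 0 with a = 0.266, b = 0.398, c = 1.
Discriminant D = b^2 - 4ac = (0.398)^2 - 4*(0.266)*1 = 0.158404 - (1.064) = -0.905596.
D < 0, so the roots are the complex-conjugate pair z = (-b +/- i sqrt(-D)) / (2a) = -0.7481 +/- 1.7888i.
For a conjugate pair |z|^2 = z * conj(z) = (product of roots) = c/a = 1/(0.266) = 3.759398, so |z| = sqrt(3.759398) = 1.9389 for both roots.
Moduli of all roots: 1.9389, 1.9389.
All moduli strictly greater than 1? Yes.
Verdict: Invertible.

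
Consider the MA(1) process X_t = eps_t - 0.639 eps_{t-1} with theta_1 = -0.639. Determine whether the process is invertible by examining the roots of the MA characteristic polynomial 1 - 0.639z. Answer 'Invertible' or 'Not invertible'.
\text{Invertible}

The MA(q) characteristic polynomial is P(z) = 1 - 0.639z.
Invertibility requires all roots to lie outside the unit circle, i.e. |z| > 1 for every root.
This is linear in z: 1 + (-0.639) z = 0  =>  z = -1/(-0.639) = 1.564945,  |z| = 1.564945.
Moduli of all roots: 1.5649.
All moduli strictly greater than 1? Yes.
Verdict: Invertible.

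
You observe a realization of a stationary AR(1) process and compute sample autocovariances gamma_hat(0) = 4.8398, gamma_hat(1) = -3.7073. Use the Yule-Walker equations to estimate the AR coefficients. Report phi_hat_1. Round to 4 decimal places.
\hat\phi_{1} = -0.7660

The Yule-Walker equations for an AR(p) process read, in matrix form,
  Gamma_p phi = r_p,   with   (Gamma_p)_{ij} = gamma(|i - j|),
                       (r_p)_i = gamma(i),   i,j = 1..p.
Substitute the sample gammas (Toeplitz matrix and right-hand side of size 1):
  Gamma_p = [[4.8398]]
  r_p     = [-3.7073]
With p = 1 this is the single equation gamma(0) phi_1 = gamma(1):
  phi_hat_1 = gamma(1) / gamma(0) = -3.7073 / 4.8398 = -0.7660.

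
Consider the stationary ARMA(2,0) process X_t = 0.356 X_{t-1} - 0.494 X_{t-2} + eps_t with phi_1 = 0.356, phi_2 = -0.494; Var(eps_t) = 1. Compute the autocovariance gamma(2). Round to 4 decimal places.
\gamma(2) = -0.5738

Multiply the model equation by X_{t-k} and take expectations. With theta_0 = psi_0 = 1 and psi_j the MA(infinity) weights, this gives
  gamma(k) - sum_i phi_i gamma(k-i) = c_k,
  c_k = sigma^2 * sum_{j=k..q} theta_j psi_{j-k}   (c_k = 0 for k > q),
using gamma(-m) = gamma(m).
Pure AR (q = 0): c_0 = sigma^2 = 1, c_k = 0 for k >= 1.
Equations for k = 0, 1, 2 (AR order 2, c_2 = 0):
  (E0) gamma(0) = phi_1 gamma(1) + phi_2 gamma(2) + c_0
  (E1) gamma(1) = phi_1 gamma(0) + phi_2 gamma(1) + c_1
  (E2) gamma(2) = phi_1 gamma(1) + phi_2 gamma(0)
From (E1): gamma(1) = A gamma(0) + B with
  A = phi_1 / (1 - phi_2) = 0.356 / 1.494 = 0.238286,   B = c_1 / (1 - phi_2) = 0 / 1.494 = 0.
Insert (E2) into (E0): gamma(0) (1 - phi_2^2) = phi_1 (1 + phi_2) gamma(1) + c_0.
  phi_1 (1 + phi_2) = (0.356)(0.506) = 0.180136,   1 - phi_2^2 = 0.755964.
Replace gamma(1) by A gamma(0) + B and collect gamma(0):
  gamma(0) [0.755964 - (0.180136)(0.238286)] = c_0 = 1
  gamma(0) * 0.71304 = 1
  gamma(0) = 1 / 0.71304 = 1.402446.
  gamma(1) = A gamma(0) = (0.238286)(1.402446) = 0.334184.
  gamma(2) = phi_1 gamma(1) + phi_2 gamma(0) = (0.356)(0.334184) + (-0.494)(1.402446) = -0.573839.
Therefore gamma(2) = -0.5738 (to 4 decimal places).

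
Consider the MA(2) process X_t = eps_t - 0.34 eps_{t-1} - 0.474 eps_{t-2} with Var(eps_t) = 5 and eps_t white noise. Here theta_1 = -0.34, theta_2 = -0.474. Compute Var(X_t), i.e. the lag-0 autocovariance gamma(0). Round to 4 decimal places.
\gamma(0) = 6.7014

For an MA(q) process X_t = eps_t + sum_i theta_i eps_{t-i} with
Var(eps_t) = sigma^2, the variance is
  gamma(0) = sigma^2 * (1 + sum_i theta_i^2).
  sum_i theta_i^2 = (-0.34)^2 + (-0.474)^2 = 0.1156 + 0.224676 = 0.340276.
  gamma(0) = 5 * (1 + 0.340276) = 5 * 1.340276 = 6.70138, which rounds to 6.7014.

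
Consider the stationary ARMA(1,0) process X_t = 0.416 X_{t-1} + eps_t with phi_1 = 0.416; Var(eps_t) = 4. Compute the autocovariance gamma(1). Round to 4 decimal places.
\gamma(1) = 2.0122

Multiply the model equation by X_{t-k} and take expectations. With theta_0 = psi_0 = 1 and psi_j the MA(infinity) weights, this gives
  gamma(k) - sum_i phi_i gamma(k-i) = c_k,
  c_k = sigma^2 * sum_{j=k..q} theta_j psi_{j-k}   (c_k = 0 for k > q),
using gamma(-m) = gamma(m).
Pure AR (q = 0): c_0 = sigma^2 = 4, c_k = 0 for k >= 1.
Equations for k = 0 and k = 1 (AR order 1):
  gamma(0) = phi_1 gamma(1) + c_0
  gamma(1) = phi_1 gamma(0) + c_1
Substituting the second into the first: gamma(0) (1 - phi_1^2) = c_0 + phi_1 c_1, so
  gamma(0) = c_0 / (1 - phi_1^2) = 4 / (1 - (0.416)^2) = 4 / 0.826944 = 4.837087.
  gamma(1) = phi_1 gamma(0) = (0.416)(4.837087) = 2.012228.
Therefore gamma(1) = 2.0122 (to 4 decimal places).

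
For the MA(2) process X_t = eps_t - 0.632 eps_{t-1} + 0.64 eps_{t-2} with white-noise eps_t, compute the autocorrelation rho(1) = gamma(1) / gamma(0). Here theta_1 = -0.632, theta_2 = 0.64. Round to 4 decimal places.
\rho(1) = -0.5729

For an MA(q) process with theta_0 = 1, the autocovariance is
  gamma(k) = sigma^2 * sum_{i=0..q-k} theta_i * theta_{i+k},
and rho(k) = gamma(k) / gamma(0). Sigma^2 cancels.
  numerator   = (1)*(-0.632) + (-0.632)*(0.64) = -1.03648.
  denominator = (1)^2 + (-0.632)^2 + (0.64)^2 = 1.809024.
  rho(1) = -1.03648 / 1.809024 = -0.5729.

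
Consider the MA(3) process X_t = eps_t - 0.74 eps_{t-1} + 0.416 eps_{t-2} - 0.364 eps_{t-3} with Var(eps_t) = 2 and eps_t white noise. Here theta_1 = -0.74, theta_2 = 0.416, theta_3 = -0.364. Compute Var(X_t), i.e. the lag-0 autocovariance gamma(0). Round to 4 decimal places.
\gamma(0) = 3.7063

For an MA(q) process X_t = eps_t + sum_i theta_i eps_{t-i} with
Var(eps_t) = sigma^2, the variance is
  gamma(0) = sigma^2 * (1 + sum_i theta_i^2).
  sum_i theta_i^2 = (-0.74)^2 + (0.416)^2 + (-0.364)^2 = 0.5476 + 0.173056 + 0.132496 = 0.853152.
  gamma(0) = 2 * (1 + 0.853152) = 2 * 1.853152 = 3.706304, which rounds to 3.7063.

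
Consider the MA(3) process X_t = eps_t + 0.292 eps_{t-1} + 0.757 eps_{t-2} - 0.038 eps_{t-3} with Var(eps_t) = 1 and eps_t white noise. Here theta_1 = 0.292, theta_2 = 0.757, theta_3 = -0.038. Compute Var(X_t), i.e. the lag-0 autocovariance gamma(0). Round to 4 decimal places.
\gamma(0) = 1.6598

For an MA(q) process X_t = eps_t + sum_i theta_i eps_{t-i} with
Var(eps_t) = sigma^2, the variance is
  gamma(0) = sigma^2 * (1 + sum_i theta_i^2).
  sum_i theta_i^2 = (0.292)^2 + (0.757)^2 + (-0.038)^2 = 0.085264 + 0.573049 + 0.001444 = 0.659757.
  gamma(0) = 1 * (1 + 0.659757) = 1 * 1.659757 = 1.659757, which rounds to 1.6598.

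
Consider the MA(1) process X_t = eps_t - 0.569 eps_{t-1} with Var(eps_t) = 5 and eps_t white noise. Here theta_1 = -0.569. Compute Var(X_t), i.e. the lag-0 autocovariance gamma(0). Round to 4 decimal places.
\gamma(0) = 6.6188

For an MA(q) process X_t = eps_t + sum_i theta_i eps_{t-i} with
Var(eps_t) = sigma^2, the variance is
  gamma(0) = sigma^2 * (1 + sum_i theta_i^2).
  sum_i theta_i^2 = (-0.569)^2 = 0.323761.
  gamma(0) = 5 * (1 + 0.323761) = 5 * 1.323761 = 6.618805, which rounds to 6.6188.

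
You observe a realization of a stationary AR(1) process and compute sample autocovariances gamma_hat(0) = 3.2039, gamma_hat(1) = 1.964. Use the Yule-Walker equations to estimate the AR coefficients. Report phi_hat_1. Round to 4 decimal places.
\hat\phi_{1} = 0.6130

The Yule-Walker equations for an AR(p) process read, in matrix form,
  Gamma_p phi = r_p,   with   (Gamma_p)_{ij} = gamma(|i - j|),
                       (r_p)_i = gamma(i),   i,j = 1..p.
Substitute the sample gammas (Toeplitz matrix and right-hand side of size 1):
  Gamma_p = [[3.2039]]
  r_p     = [1.964]
With p = 1 this is the single equation gamma(0) phi_1 = gamma(1):
  phi_hat_1 = gamma(1) / gamma(0) = 1.964 / 3.2039 = 0.6130.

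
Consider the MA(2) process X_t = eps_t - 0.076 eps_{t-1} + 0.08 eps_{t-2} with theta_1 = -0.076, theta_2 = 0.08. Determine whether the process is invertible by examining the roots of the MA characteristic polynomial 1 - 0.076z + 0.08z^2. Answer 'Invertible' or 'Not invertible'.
\text{Invertible}

The MA(q) characteristic polynomial is P(z) = 1 - 0.076z + 0.08z^2.
Invertibility requires all roots to lie outside the unit circle, i.e. |z| > 1 for every root.
Set 1 + (-0.076) z + (0.08) z^2 = 0, i.e. a z^2 + b z + c = 0 with a = 0.08, b = -0.076, c = 1.
Discriminant D = b^2 - 4ac = (-0.076)^2 - 4*(0.08)*1 = 0.005776 - (0.32) = -0.314224.
D < 0, so the roots are the complex-conjugate pair z = (-b +/- i sqrt(-D)) / (2a) = 0.475 +/- 3.5035i.
For a conjugate pair |z|^2 = z * conj(z) = (product of roots) = c/a = 1/(0.08) = 12.5, so |z| = sqrt(12.5) = 3.5355 for both roots.
Moduli of all roots: 3.5355, 3.5355.
All moduli strictly greater than 1? Yes.
Verdict: Invertible.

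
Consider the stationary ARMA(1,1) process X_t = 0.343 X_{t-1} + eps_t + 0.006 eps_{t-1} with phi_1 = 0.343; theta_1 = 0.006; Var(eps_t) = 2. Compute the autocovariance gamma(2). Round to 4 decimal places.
\gamma(2) = 0.2719

Multiply the model equation by X_{t-k} and take expectations. With theta_0 = psi_0 = 1 and psi_j the MA(infinity) weights, this gives
  gamma(k) - sum_i phi_i gamma(k-i) = c_k,
  c_k = sigma^2 * sum_{j=k..q} theta_j psi_{j-k}   (c_k = 0 for k > q),
using gamma(-m) = gamma(m).
psi-weights needed (psi_j = theta_j + sum_i phi_i psi_{j-i}):
  psi_1 = theta_1 + phi_1 = 0.006 + (0.343) = 0.349
Right-hand sides:
  c_0 = sigma^2 (1 + theta_1 psi_1) = 2 * (1 + (0.006)(0.349)) = 2 * 1.002094 = 2.004188
  c_1 = sigma^2 theta_1 = 2 * (0.006) = 0.012
  c_2 = 0
Equations for k = 0 and k = 1 (AR order 1):
  gamma(0) = phi_1 gamma(1) + c_0
  gamma(1) = phi_1 gamma(0) + c_1
Substituting the second into the first: gamma(0) (1 - phi_1^2) = c_0 + phi_1 c_1, so
  gamma(0) = (c_0 + phi_1 c_1) / (1 - phi_1^2) = (2.004188 + (0.343)(0.012)) / (1 - (0.343)^2) = 2.008304 / 0.882351 = 2.276083.
  gamma(1) = phi_1 gamma(0) + c_1 = (0.343)(2.276083) + (0.012) = 0.792696.
For k = 2 (> q): gamma(2) = phi_1 gamma(1) = (0.343)(0.792696) = 0.271895.
Therefore gamma(2) = 0.2719 (to 4 decimal places).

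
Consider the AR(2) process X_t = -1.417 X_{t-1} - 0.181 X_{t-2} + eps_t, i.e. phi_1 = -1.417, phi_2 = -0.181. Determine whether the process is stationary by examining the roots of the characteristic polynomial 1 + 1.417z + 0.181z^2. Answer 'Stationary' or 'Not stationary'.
\text{Not stationary}

The AR(p) characteristic polynomial is P(z) = 1 + 1.417z + 0.181z^2.
Stationarity requires all roots to lie outside the unit circle, i.e. |z| > 1 for every root.
Set 1 + (1.417) z + (0.181) z^2 = 0, i.e. a z^2 + b z + c = 0 with a = 0.181, b = 1.417, c = 1.
Discriminant D = b^2 - 4ac = (1.417)^2 - 4*(0.181)*1 = 2.007889 - (0.724) = 1.283889.
D >= 0, so the roots are real: z = (-b +/- sqrt(D)) / (2a) = (-1.417 +/- 1.133088) / (0.362).
  z_1 = (-1.417 + 1.133088) / (0.362) = -0.7843,   |z_1| = 0.7843.
  z_2 = (-1.417 - 1.133088) / (0.362) = -7.0444,   |z_2| = 7.0444.
Moduli of all roots: 0.7843, 7.0444.
All moduli strictly greater than 1? No.
Verdict: Not stationary.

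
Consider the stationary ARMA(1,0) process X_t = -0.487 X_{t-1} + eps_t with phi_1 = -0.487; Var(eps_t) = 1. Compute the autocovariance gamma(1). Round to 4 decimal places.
\gamma(1) = -0.6384

Multiply the model equation by X_{t-k} and take expectations. With theta_0 = psi_0 = 1 and psi_j the MA(infinity) weights, this gives
  gamma(k) - sum_i phi_i gamma(k-i) = c_k,
  c_k = sigma^2 * sum_{j=k..q} theta_j psi_{j-k}   (c_k = 0 for k > q),
using gamma(-m) = gamma(m).
Pure AR (q = 0): c_0 = sigma^2 = 1, c_k = 0 for k >= 1.
Equations for k = 0 and k = 1 (AR order 1):
  gamma(0) = phi_1 gamma(1) + c_0
  gamma(1) = phi_1 gamma(0) + c_1
Substituting the second into the first: gamma(0) (1 - phi_1^2) = c_0 + phi_1 c_1, so
  gamma(0) = c_0 / (1 - phi_1^2) = 1 / (1 - (-0.487)^2) = 1 / 0.762831 = 1.310906.
  gamma(1) = phi_1 gamma(0) = (-0.487)(1.310906) = -0.638411.
Therefore gamma(1) = -0.6384 (to 4 decimal places).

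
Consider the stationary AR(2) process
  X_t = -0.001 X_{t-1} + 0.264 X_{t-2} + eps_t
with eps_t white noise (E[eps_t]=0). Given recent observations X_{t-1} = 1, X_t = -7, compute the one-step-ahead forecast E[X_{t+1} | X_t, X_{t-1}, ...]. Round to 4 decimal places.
E[X_{t+1} \mid \mathcal F_t] = 0.2710

For an AR(p) model X_t = c + sum_i phi_i X_{t-i} + eps_t, the
one-step-ahead conditional mean is
  E[X_{t+1} | X_t, ...] = c + sum_i phi_i X_{t+1-i}.
Substitute known values:
  E[X_{t+1} | ...] = (-0.001) * (-7) + (0.264) * (1)
                   = 0.2710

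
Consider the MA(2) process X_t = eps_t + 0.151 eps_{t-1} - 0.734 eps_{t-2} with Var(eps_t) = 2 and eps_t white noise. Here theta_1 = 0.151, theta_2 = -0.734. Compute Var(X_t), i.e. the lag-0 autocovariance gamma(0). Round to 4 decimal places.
\gamma(0) = 3.1231

For an MA(q) process X_t = eps_t + sum_i theta_i eps_{t-i} with
Var(eps_t) = sigma^2, the variance is
  gamma(0) = sigma^2 * (1 + sum_i theta_i^2).
  sum_i theta_i^2 = (0.151)^2 + (-0.734)^2 = 0.022801 + 0.538756 = 0.561557.
  gamma(0) = 2 * (1 + 0.561557) = 2 * 1.561557 = 3.123114, which rounds to 3.1231.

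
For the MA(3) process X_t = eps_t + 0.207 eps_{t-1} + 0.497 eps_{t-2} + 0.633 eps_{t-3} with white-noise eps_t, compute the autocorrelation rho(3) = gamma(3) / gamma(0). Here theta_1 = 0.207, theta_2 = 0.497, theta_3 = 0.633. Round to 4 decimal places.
\rho(3) = 0.3744

For an MA(q) process with theta_0 = 1, the autocovariance is
  gamma(k) = sigma^2 * sum_{i=0..q-k} theta_i * theta_{i+k},
and rho(k) = gamma(k) / gamma(0). Sigma^2 cancels.
  numerator   = (1)*(0.633) = 0.633.
  denominator = (1)^2 + (0.207)^2 + (0.497)^2 + (0.633)^2 = 1.690547.
  rho(3) = 0.633 / 1.690547 = 0.3744.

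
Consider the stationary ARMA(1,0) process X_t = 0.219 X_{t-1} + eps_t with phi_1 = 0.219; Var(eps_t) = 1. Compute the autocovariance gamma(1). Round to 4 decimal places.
\gamma(1) = 0.2300

Multiply the model equation by X_{t-k} and take expectations. With theta_0 = psi_0 = 1 and psi_j the MA(infinity) weights, this gives
  gamma(k) - sum_i phi_i gamma(k-i) = c_k,
  c_k = sigma^2 * sum_{j=k..q} theta_j psi_{j-k}   (c_k = 0 for k > q),
using gamma(-m) = gamma(m).
Pure AR (q = 0): c_0 = sigma^2 = 1, c_k = 0 for k >= 1.
Equations for k = 0 and k = 1 (AR order 1):
  gamma(0) = phi_1 gamma(1) + c_0
  gamma(1) = phi_1 gamma(0) + c_1
Substituting the second into the first: gamma(0) (1 - phi_1^2) = c_0 + phi_1 c_1, so
  gamma(0) = c_0 / (1 - phi_1^2) = 1 / (1 - (0.219)^2) = 1 / 0.952039 = 1.050377.
  gamma(1) = phi_1 gamma(0) = (0.219)(1.050377) = 0.230033.
Therefore gamma(1) = 0.2300 (to 4 decimal places).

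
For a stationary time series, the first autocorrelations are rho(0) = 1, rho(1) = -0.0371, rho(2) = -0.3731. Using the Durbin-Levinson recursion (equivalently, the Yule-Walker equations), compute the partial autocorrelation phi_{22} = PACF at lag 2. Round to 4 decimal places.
\phi_{22} = -0.3750

The PACF at lag k is phi_{kk}, the last component of the solution
to the Yule-Walker system G_k phi = r_k where
  (G_k)_{ij} = rho(|i - j|), (r_k)_i = rho(i), i,j = 1..k.
Equivalently, Durbin-Levinson gives phi_{kk} iteratively:
  phi_{11} = rho(1)
  phi_{kk} = [rho(k) - sum_{j=1..k-1} phi_{k-1,j} rho(k-j)]
            / [1 - sum_{j=1..k-1} phi_{k-1,j} rho(j)],
  phi_{k,j} = phi_{k-1,j} - phi_{kk} phi_{k-1,k-j},  j = 1..k-1.
Step k = 1:
  phi_11 = rho(1) = -0.0371.
Step k = 2:
  phi_22 = [rho(2) - phi_11 rho(1)] / [1 - phi_11 rho(1)] = [-0.3731 - (-0.0371)(-0.0371)] / [1 - (-0.0371)(-0.0371)]
         = -0.37447641 / 0.99862359 = -0.375.
Therefore phi_{22} = -0.3750.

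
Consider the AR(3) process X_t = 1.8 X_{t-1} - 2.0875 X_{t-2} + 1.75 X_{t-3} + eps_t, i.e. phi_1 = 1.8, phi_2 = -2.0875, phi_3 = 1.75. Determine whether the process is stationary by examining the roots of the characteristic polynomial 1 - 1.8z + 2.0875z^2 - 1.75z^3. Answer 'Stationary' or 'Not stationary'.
\text{Not stationary}

The AR(p) characteristic polynomial is P(z) = 1 - 1.8z + 2.0875z^2 - 1.75z^3.
Stationarity requires all roots to lie outside the unit circle, i.e. |z| > 1 for every root.
Degree 3: look for a simple real root z0 first, then factor out (1 - z/z0) and solve the remaining quadratic.
Testing z0 = 0.8: P(0.8) = 1 + (-1.8)(0.8) + (2.0875)(0.8)^2 + (-1.75)(0.8)^3
  = 1 + (-1.44) + (1.336) + (-0.896) = 0.  So z_0 = 0.8 is a root, |z_0| = 0.8.
Divide out the factor (1 - 1.25 z) = (1 - z/z0) (since 1/z0 = 1.25):
  P(z) = (1 - 1.25 z)(1 + (-0.55) z + (1.4) z^2)
  [check: z-coef -0.55 - (1.25) = -1.8; z^2-coef 1.4 - (1.25)(-0.55) = 2.0875; z^3-coef -(1.25)(1.4) = -1.75.]
Remaining roots from the quadratic factor 1 + (-0.55) z + (1.4) z^2:
  Set 1 + (-0.55) z + (1.4) z^2 = 0, i.e. a z^2 + b z + c = 0 with a = 1.4, b = -0.55, c = 1.
  Discriminant D = b^2 - 4ac = (-0.55)^2 - 4*(1.4)*1 = 0.3025 - (5.6) = -5.2975.
  D < 0, so the roots are the complex-conjugate pair z = (-b +/- i sqrt(-D)) / (2a) = 0.1964 +/- 0.822i.
  For a conjugate pair |z|^2 = z * conj(z) = (product of roots) = c/a = 1/(1.4) = 0.714286, so |z| = sqrt(0.714286) = 0.8452 for both roots.
Moduli of all roots: 0.8000, 0.8452, 0.8452.
All moduli strictly greater than 1? No.
Verdict: Not stationary.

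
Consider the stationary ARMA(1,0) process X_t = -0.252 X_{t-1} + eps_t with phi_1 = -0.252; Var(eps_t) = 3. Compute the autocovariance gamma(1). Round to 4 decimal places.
\gamma(1) = -0.8073

Multiply the model equation by X_{t-k} and take expectations. With theta_0 = psi_0 = 1 and psi_j the MA(infinity) weights, this gives
  gamma(k) - sum_i phi_i gamma(k-i) = c_k,
  c_k = sigma^2 * sum_{j=k..q} theta_j psi_{j-k}   (c_k = 0 for k > q),
using gamma(-m) = gamma(m).
Pure AR (q = 0): c_0 = sigma^2 = 3, c_k = 0 for k >= 1.
Equations for k = 0 and k = 1 (AR order 1):
  gamma(0) = phi_1 gamma(1) + c_0
  gamma(1) = phi_1 gamma(0) + c_1
Substituting the second into the first: gamma(0) (1 - phi_1^2) = c_0 + phi_1 c_1, so
  gamma(0) = c_0 / (1 - phi_1^2) = 3 / (1 - (-0.252)^2) = 3 / 0.936496 = 3.203431.
  gamma(1) = phi_1 gamma(0) = (-0.252)(3.203431) = -0.807265.
Therefore gamma(1) = -0.8073 (to 4 decimal places).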